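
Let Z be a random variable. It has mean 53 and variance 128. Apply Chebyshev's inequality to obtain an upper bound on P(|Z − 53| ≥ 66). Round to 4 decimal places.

Chebyshev: P(|Z − μ| ≥ t) ≤ Var(Z)/t².
Bound = 128 / 4356 = 0.0294.

0.0294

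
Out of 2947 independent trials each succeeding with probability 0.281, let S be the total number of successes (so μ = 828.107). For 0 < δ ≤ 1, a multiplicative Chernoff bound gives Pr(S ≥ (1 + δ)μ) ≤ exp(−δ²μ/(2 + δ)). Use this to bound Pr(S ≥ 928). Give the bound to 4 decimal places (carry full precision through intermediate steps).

0.0034

Write 928 = (1 + δ)μ, so δ = 928/828.107 − 1 = 0.1206281…
Then the exponent is δ²μ/(2 + δ) = (928 − μ)² / (μ·(2 + δ)) = 5.682234.
Bound = exp(−5.682234) = 0.00341.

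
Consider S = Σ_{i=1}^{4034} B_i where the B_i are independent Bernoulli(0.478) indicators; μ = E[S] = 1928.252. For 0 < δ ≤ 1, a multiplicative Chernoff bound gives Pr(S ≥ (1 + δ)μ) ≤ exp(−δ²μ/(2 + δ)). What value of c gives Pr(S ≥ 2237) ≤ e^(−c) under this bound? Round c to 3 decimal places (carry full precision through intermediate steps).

22.886

Write 2237 = (1 + δ)μ, so δ = 2237/1928.252 − 1 = 0.1601181…
Then the exponent is δ²μ/(2 + δ) = (2237 − μ)² / (μ·(2 + δ)) = 22.885849.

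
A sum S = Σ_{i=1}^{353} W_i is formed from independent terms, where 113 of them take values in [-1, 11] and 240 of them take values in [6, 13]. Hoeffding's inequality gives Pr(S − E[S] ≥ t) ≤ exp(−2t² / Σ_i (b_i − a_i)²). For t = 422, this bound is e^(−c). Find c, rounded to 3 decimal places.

12.706

Σ(b_i − a_i)² = 113·12² + 240·7² = 28032.
c = 2t² / 28032 = 2·422² / 28032 = 12.7058.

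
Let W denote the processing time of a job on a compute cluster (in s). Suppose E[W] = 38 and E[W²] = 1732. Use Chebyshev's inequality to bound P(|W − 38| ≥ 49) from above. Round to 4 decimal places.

Var(W) = E[W²] − (E[W])² = 1732 − 1444 = 288.
Chebyshev's inequality: P(|W − μ| ≥ t) ≤ Var(W)/t² = 288/2401 = 0.1200.

0.1200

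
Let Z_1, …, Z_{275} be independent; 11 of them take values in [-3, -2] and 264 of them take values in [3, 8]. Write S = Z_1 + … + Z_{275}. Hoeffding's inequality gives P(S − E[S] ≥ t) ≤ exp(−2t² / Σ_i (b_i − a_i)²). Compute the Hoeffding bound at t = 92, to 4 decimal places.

0.0773

Σ(b_i − a_i)² = 11·1² + 264·5² = 6611.
Exponent = 2·92² / 6611 = 2.56058.
Bound = exp(−2.56058) = 0.07726.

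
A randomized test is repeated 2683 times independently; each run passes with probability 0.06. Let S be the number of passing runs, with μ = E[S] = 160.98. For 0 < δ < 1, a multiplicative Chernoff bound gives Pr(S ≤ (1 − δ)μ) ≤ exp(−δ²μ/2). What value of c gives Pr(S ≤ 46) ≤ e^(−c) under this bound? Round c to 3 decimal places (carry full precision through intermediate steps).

Write 46 = (1 − δ)μ, so δ = 1 − 46/160.98 = 0.7142502…
Then the exponent is δ²μ/2 = (μ − 46)²/(2μ) = 41.062245.

41.062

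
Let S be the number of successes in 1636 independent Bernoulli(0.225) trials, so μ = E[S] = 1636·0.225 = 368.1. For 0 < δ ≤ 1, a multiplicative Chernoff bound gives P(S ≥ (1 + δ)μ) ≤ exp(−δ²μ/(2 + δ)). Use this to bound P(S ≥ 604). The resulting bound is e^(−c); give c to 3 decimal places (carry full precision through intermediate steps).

57.246

Write 604 = (1 + δ)μ, so δ = 604/368.1 − 1 = 0.6408585…
Then the exponent is δ²μ/(2 + δ) = (604 − μ)² / (μ·(2 + δ)) = 57.245973.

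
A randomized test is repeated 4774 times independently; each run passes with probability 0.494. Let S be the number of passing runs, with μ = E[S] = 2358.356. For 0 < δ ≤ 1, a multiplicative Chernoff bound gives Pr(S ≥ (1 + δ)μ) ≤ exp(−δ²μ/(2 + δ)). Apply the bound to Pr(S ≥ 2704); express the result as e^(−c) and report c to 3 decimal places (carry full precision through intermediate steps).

Write 2704 = (1 + δ)μ, so δ = 2704/2358.356 − 1 = 0.1465614…
Then the exponent is δ²μ/(2 + δ) = (2704 − μ)² / (μ·(2 + δ)) = 23.599639.

23.600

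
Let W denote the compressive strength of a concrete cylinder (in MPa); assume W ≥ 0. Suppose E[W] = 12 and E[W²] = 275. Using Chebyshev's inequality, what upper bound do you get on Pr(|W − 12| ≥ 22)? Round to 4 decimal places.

Var(W) = E[W²] − (E[W])² = 275 − 144 = 131.
Chebyshev's inequality: Pr(|W − μ| ≥ t) ≤ Var(W)/t² = 131/484 = 0.2707.

0.2707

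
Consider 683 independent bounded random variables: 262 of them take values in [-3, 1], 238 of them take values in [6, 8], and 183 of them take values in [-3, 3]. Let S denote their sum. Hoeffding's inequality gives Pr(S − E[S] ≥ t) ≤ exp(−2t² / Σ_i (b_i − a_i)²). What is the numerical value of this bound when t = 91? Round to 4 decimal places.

0.2437

Σ(b_i − a_i)² = 262·4² + 238·2² + 183·6² = 11732.
Exponent = 2·91² / 11732 = 1.41169.
Bound = exp(−1.41169) = 0.24373.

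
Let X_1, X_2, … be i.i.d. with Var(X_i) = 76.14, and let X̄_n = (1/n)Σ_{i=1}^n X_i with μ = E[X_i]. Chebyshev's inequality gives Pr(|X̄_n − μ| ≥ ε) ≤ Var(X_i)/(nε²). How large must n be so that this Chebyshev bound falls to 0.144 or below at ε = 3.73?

Require 76.14/(n·3.73²) ≤ 0.144, i.e. n ≥ 76.14/(0.144·3.73²) = 38.004.
The smallest integer n is 39.

39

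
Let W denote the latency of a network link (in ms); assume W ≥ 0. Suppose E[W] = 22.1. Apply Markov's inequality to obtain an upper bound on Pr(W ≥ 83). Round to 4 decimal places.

Markov's inequality: for a non-negative random variable, Pr(W ≥ a) ≤ E[W]/a.
Here E[W] = 22.1 and a = 83, so the bound is 22.1/83 = 0.2663.

0.2663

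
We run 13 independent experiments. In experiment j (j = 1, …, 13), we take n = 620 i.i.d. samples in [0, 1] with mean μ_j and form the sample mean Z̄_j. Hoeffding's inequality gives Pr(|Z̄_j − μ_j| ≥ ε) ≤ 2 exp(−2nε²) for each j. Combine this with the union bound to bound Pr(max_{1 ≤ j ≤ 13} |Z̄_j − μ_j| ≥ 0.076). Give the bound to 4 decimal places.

Per-experiment Hoeffding bound: 2·exp(−2·620·0.076²) = 2·exp(−7.16224) = 0.0015506.
Union bound over 13 events: 13·0.0015506 = 0.02016.

0.0202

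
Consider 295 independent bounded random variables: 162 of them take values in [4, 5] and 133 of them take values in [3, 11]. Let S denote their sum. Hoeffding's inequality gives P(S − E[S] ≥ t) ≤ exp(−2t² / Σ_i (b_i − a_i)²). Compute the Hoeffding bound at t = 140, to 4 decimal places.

0.0109

Σ(b_i − a_i)² = 162·1² + 133·8² = 8674.
Exponent = 2·140² / 8674 = 4.51925.
Bound = exp(−4.51925) = 0.01090.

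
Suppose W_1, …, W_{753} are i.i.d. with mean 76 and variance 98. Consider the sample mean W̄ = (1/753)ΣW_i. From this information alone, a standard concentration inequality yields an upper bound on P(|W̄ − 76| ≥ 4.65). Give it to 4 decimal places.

0.0060

With mean and variance of each term known, Chebyshev's inequality bounds the deviation of the sum (or sample mean).
Var(W̄) = Var(W_i)/n = 98/753 = 0.13015.
Chebyshev: P(|W̄ − 76| ≥ 4.65) ≤ Var(W̄)/(4.65)² = 98/(753·4.65²) = 0.0060.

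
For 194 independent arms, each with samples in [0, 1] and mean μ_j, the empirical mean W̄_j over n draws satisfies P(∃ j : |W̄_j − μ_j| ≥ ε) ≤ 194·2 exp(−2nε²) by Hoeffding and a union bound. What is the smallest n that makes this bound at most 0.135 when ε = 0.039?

Need 2·194·exp(−2nε²) ≤ 0.135, i.e. exp(−2nε²) ≤ 0.135/388.
So 2nε² ≥ ln(388/0.135) = 7.963486.
Hence n ≥ 7.963486/(2·0.039²) = 2617.845.
The smallest integer n is 2618.

2618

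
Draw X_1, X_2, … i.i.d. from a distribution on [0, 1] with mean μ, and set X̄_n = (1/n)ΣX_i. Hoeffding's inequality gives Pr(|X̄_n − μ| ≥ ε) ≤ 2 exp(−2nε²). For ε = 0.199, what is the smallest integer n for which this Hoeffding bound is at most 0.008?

Require 2·exp(−2nε²) ≤ 0.008, i.e. 2nε² ≥ ln(2/0.008) = 5.521461.
So n ≥ 5.521461 / (2·0.199²) = 69.714.
The smallest integer n is 70.

70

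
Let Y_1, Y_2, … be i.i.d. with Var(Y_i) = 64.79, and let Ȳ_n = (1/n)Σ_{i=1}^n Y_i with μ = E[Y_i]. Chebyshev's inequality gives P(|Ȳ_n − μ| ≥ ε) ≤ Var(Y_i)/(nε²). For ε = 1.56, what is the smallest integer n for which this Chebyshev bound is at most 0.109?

245

Require 64.79/(n·1.56²) ≤ 0.109, i.e. n ≥ 64.79/(0.109·1.56²) = 244.249.
The smallest integer n is 245.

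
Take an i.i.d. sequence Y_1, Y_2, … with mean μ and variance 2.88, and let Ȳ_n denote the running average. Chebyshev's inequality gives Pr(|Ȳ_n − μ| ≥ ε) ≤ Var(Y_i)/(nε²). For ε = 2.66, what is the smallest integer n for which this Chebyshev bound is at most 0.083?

5

Require 2.88/(n·2.66²) ≤ 0.083, i.e. n ≥ 2.88/(0.083·2.66²) = 4.904.
The smallest integer n is 5.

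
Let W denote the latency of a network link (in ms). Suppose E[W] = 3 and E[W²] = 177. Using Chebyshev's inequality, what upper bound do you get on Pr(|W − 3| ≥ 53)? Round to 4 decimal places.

Var(W) = E[W²] − (E[W])² = 177 − 9 = 168.
Chebyshev's inequality: Pr(|W − μ| ≥ t) ≤ Var(W)/t² = 168/2809 = 0.0598.

0.0598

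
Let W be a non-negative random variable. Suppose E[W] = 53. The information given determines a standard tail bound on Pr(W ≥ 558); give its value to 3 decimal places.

Only the mean of a non-negative variable is known, so Markov's inequality is the applicable tail bound.
Markov's inequality: for a non-negative random variable, Pr(W ≥ a) ≤ E[W]/a.
Here E[W] = 53 and a = 558, so the bound is 53/558 = 0.0950.

0.095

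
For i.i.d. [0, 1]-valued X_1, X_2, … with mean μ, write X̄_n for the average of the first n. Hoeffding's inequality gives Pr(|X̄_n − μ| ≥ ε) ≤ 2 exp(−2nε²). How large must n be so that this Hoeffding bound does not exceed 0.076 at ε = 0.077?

276

Require 2·exp(−2nε²) ≤ 0.076, i.e. 2nε² ≥ ln(2/0.076) = 3.270169.
So n ≥ 3.270169 / (2·0.077²) = 275.777.
The smallest integer n is 276.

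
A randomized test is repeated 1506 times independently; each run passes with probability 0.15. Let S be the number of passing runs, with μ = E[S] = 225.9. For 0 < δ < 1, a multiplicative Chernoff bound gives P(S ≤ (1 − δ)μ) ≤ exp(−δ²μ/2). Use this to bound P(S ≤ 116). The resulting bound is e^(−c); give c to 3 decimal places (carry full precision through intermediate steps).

26.733

Write 116 = (1 − δ)μ, so δ = 1 − 116/225.9 = 0.4864985…
Then the exponent is δ²μ/2 = (μ − 116)²/(2μ) = 26.733090.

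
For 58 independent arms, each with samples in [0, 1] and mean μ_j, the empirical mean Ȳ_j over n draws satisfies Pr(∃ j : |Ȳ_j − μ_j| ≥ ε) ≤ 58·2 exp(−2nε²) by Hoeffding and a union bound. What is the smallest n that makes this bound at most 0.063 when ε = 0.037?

2746

Need 2·58·exp(−2nε²) ≤ 0.063, i.e. exp(−2nε²) ≤ 0.063/116.
So 2nε² ≥ ln(116/0.063) = 7.518211.
Hence n ≥ 7.518211/(2·0.037²) = 2745.877.
The smallest integer n is 2746.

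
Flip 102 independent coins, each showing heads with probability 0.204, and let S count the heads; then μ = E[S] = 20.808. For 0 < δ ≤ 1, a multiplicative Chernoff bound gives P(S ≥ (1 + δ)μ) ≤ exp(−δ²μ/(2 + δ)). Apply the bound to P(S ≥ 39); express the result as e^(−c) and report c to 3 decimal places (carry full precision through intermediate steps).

5.534

Write 39 = (1 + δ)μ, so δ = 39/20.808 − 1 = 0.8742791…
Then the exponent is δ²μ/(2 + δ) = (39 − μ)² / (μ·(2 + δ)) = 5.533522.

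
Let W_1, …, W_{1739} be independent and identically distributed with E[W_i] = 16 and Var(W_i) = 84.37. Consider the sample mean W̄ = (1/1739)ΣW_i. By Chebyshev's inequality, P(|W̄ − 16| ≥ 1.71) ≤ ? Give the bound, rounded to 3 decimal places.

0.017

Var(W̄) = Var(W_i)/n = 84.37/1739 = 0.048516.
Chebyshev: P(|W̄ − 16| ≥ 1.71) ≤ Var(W̄)/(1.71)² = 84.37/(1739·1.71²) = 0.0166.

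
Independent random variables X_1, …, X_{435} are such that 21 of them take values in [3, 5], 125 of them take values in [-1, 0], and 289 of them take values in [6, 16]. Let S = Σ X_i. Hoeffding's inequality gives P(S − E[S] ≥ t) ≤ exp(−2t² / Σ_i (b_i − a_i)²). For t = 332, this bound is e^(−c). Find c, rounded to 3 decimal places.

7.573

Σ(b_i − a_i)² = 21·2² + 125·1² + 289·10² = 29109.
c = 2t² / 29109 = 2·332² / 29109 = 7.5732.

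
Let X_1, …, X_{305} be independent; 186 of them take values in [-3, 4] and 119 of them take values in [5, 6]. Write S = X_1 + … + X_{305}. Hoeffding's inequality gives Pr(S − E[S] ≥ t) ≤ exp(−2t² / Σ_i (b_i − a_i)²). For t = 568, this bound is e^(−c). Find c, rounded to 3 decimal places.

69.885

Σ(b_i − a_i)² = 186·7² + 119·1² = 9233.
c = 2t² / 9233 = 2·568² / 9233 = 69.8850.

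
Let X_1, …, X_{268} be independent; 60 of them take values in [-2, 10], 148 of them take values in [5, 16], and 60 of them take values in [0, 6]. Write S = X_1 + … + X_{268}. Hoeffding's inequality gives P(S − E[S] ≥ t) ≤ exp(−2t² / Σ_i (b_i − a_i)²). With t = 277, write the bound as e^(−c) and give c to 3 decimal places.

Σ(b_i − a_i)² = 60·12² + 148·11² + 60·6² = 28708.
c = 2t² / 28708 = 2·277² / 28708 = 5.3455.

5.345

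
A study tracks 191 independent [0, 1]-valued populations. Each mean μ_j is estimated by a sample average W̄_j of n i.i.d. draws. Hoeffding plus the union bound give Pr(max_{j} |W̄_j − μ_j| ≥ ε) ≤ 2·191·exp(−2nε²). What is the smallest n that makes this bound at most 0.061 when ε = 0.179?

137

Need 2·191·exp(−2nε²) ≤ 0.061, i.e. exp(−2nε²) ≤ 0.061/382.
So 2nε² ≥ ln(382/0.061) = 8.742302.
Hence n ≥ 8.742302/(2·0.179²) = 136.424.
The smallest integer n is 137.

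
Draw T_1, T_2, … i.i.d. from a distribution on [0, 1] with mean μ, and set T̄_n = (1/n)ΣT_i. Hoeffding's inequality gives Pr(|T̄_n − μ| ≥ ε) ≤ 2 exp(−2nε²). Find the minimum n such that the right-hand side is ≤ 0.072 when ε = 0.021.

Require 2·exp(−2nε²) ≤ 0.072, i.e. 2nε² ≥ ln(2/0.072) = 3.324236.
So n ≥ 3.324236 / (2·0.021²) = 3768.975.
The smallest integer n is 3769.

3769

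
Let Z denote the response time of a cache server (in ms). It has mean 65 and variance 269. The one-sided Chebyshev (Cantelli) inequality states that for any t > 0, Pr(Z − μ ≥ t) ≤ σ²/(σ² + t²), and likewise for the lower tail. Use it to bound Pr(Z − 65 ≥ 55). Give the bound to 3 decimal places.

0.082

Here σ² = 269 and t = 55, so σ² + t² = 3294.
Cantelli's bound: 269/3294 = 0.0817.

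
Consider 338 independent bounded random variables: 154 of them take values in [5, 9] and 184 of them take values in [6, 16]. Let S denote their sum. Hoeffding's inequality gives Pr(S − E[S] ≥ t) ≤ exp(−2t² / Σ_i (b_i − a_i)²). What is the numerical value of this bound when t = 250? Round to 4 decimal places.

0.0025

Σ(b_i − a_i)² = 154·4² + 184·10² = 20864.
Exponent = 2·250² / 20864 = 5.99118.
Bound = exp(−5.99118) = 0.00250.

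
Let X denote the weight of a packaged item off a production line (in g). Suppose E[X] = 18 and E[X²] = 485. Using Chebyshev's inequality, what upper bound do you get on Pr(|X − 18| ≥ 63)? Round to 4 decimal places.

0.0406

Var(X) = E[X²] − (E[X])² = 485 − 324 = 161.
Chebyshev's inequality: Pr(|X − μ| ≥ t) ≤ Var(X)/t² = 161/3969 = 0.0406.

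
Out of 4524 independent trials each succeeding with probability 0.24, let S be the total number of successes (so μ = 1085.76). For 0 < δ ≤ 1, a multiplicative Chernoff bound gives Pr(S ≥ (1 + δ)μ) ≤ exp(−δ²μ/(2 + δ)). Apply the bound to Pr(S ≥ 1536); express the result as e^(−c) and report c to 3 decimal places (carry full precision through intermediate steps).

Write 1536 = (1 + δ)μ, so δ = 1536/1085.76 − 1 = 0.4146773…
Then the exponent is δ²μ/(2 + δ) = (1536 − μ)² / (μ·(2 + δ)) = 77.320601.

77.321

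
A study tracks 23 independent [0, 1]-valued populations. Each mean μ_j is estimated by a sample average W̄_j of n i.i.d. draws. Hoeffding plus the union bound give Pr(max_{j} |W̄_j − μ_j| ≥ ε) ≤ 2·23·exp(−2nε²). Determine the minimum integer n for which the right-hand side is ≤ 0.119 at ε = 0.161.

Need 2·23·exp(−2nε²) ≤ 0.119, i.e. exp(−2nε²) ≤ 0.119/46.
So 2nε² ≥ ln(46/0.119) = 5.957273.
Hence n ≥ 5.957273/(2·0.161²) = 114.912.
The smallest integer n is 115.

115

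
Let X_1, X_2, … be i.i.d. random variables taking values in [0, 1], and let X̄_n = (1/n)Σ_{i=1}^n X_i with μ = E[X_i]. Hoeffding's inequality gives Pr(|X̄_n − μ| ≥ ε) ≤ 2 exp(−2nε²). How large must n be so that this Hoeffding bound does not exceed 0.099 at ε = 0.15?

67

Require 2·exp(−2nε²) ≤ 0.099, i.e. 2nε² ≥ ln(2/0.099) = 3.005783.
So n ≥ 3.005783 / (2·0.15²) = 66.795.
The smallest integer n is 67.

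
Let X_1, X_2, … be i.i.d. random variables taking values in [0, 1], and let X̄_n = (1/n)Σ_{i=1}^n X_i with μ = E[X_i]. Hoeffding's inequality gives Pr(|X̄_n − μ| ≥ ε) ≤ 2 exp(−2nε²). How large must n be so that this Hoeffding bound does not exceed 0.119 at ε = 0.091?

171

Require 2·exp(−2nε²) ≤ 0.119, i.e. 2nε² ≥ ln(2/0.119) = 2.821779.
So n ≥ 2.821779 / (2·0.091²) = 170.377.
The smallest integer n is 171.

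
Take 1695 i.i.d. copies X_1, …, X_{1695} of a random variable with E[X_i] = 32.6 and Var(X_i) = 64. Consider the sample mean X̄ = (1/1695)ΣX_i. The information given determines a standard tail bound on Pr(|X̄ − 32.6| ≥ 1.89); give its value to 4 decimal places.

0.0106

With mean and variance of each term known, Chebyshev's inequality bounds the deviation of the sum (or sample mean).
Var(X̄) = Var(X_i)/n = 64/1695 = 0.037758.
Chebyshev: Pr(|X̄ − 32.6| ≥ 1.89) ≤ Var(X̄)/(1.89)² = 64/(1695·1.89²) = 0.0106.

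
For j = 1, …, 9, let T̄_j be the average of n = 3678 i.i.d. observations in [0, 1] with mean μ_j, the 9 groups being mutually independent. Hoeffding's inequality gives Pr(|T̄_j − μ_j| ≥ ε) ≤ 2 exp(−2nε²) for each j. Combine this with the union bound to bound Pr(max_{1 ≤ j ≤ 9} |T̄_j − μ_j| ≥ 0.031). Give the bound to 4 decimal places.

Per-experiment Hoeffding bound: 2·exp(−2·3678·0.031²) = 2·exp(−7.06912) = 0.001702.
Union bound over 9 events: 9·0.001702 = 0.01532.

0.0153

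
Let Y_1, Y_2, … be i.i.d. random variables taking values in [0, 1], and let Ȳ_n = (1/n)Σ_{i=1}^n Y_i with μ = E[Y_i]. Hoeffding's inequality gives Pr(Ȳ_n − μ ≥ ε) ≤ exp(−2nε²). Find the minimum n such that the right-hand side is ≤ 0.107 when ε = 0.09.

Require exp(−2nε²) ≤ 0.107, i.e. 2nε² ≥ ln(1/0.107) = 2.234926.
So n ≥ 2.234926 / (2·0.09²) = 137.958.
The smallest integer n is 138.

138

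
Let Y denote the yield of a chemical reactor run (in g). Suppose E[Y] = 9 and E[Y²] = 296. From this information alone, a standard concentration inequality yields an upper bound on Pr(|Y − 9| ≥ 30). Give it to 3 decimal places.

The first two moments determine the variance, so Chebyshev's inequality is the sharpest standard bound available.
Var(Y) = E[Y²] − (E[Y])² = 296 − 81 = 215.
Chebyshev's inequality: Pr(|Y − μ| ≥ t) ≤ Var(Y)/t² = 215/900 = 0.2389.

0.239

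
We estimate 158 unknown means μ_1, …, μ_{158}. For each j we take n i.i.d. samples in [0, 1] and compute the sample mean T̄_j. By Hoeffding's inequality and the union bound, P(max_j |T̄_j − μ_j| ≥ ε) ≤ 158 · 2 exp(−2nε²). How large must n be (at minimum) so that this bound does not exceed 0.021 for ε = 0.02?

12024

Need 2·158·exp(−2nε²) ≤ 0.021, i.e. exp(−2nε²) ≤ 0.021/316.
So 2nε² ≥ ln(316/0.021) = 9.618975.
Hence n ≥ 9.618975/(2·0.02²) = 12023.719.
The smallest integer n is 12024.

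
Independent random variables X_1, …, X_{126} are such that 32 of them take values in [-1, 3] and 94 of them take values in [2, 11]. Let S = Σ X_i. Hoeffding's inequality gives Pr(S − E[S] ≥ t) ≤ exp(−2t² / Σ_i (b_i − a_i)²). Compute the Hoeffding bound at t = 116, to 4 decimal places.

Σ(b_i − a_i)² = 32·4² + 94·9² = 8126.
Exponent = 2·116² / 8126 = 3.31184.
Bound = exp(−3.31184) = 0.03645.

0.0364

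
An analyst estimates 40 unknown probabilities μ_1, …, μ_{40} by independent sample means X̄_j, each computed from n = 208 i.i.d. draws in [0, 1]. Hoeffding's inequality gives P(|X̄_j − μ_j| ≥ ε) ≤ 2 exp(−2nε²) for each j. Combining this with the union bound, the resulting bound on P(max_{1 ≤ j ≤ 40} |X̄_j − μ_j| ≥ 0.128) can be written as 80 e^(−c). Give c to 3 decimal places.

6.816

Union bound over the 40 events: P(max_{1 ≤ j ≤ 40} |X̄_j − μ_j| ≥ 0.128) ≤ 40·2·exp(−2nε²) = 80 exp(−2·208·0.128²).
So c = 2·208·0.128² = 6.8157.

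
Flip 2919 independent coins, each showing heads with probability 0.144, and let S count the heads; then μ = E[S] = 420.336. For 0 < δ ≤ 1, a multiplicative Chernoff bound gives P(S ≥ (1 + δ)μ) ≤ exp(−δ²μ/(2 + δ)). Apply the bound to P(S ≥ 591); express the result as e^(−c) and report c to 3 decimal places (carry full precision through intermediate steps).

28.800

Write 591 = (1 + δ)μ, so δ = 591/420.336 − 1 = 0.406018…
Then the exponent is δ²μ/(2 + δ) = (591 − μ)² / (μ·(2 + δ)) = 28.799727.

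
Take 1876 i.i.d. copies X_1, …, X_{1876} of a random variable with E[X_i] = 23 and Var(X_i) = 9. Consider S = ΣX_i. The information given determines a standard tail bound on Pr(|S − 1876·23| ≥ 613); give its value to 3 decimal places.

0.045

With mean and variance of each term known, Chebyshev's inequality bounds the deviation of the sum (or sample mean).
Var(S) = n·Var(X_i) = 1876·9 = 16884.
Chebyshev: Pr(|S − 1876·23| ≥ 613) ≤ Var(S)/613² = 16884/375769 = 0.0449.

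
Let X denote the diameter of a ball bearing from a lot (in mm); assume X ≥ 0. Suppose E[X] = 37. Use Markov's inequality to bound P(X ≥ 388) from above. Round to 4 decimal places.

0.0954

Markov's inequality: for a non-negative random variable, P(X ≥ a) ≤ E[X]/a.
Here E[X] = 37 and a = 388, so the bound is 37/388 = 0.0954.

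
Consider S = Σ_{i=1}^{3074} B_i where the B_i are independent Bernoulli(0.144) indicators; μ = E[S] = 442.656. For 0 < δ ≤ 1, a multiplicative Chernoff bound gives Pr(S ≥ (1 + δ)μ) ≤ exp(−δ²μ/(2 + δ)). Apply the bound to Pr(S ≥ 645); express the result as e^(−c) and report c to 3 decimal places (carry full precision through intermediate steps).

37.643

Write 645 = (1 + δ)μ, so δ = 645/442.656 − 1 = 0.4571134…
Then the exponent is δ²μ/(2 + δ) = (645 − μ)² / (μ·(2 + δ)) = 37.643422.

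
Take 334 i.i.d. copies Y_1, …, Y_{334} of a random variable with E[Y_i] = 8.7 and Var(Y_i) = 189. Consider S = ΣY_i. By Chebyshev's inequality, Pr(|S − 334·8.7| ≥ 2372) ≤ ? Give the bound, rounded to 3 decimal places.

0.011

Var(S) = n·Var(Y_i) = 334·189 = 63126.
Chebyshev: Pr(|S − 334·8.7| ≥ 2372) ≤ Var(S)/2372² = 63126/5626384 = 0.0112.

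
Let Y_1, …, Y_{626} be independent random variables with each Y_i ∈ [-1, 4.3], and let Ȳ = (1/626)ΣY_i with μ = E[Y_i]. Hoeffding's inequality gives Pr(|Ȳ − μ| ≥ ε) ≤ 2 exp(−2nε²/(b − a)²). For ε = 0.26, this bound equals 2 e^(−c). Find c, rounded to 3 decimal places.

3.013

c = 2nε²/(b − a)² = 2·626·0.26² / 5.3² = 3.0130.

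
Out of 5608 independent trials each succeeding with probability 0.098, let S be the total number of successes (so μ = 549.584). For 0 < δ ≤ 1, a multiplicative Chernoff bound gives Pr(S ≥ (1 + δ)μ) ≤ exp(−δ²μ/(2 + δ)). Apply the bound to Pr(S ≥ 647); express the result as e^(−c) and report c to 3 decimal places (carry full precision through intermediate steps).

7.931

Write 647 = (1 + δ)μ, so δ = 647/549.584 − 1 = 0.1772541…
Then the exponent is δ²μ/(2 + δ) = (647 − μ)² / (μ·(2 + δ)) = 7.930807.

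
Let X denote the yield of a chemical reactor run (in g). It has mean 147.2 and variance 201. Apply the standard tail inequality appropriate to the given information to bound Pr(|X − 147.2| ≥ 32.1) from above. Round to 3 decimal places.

0.195

Mean and variance are known, so Chebyshev's inequality applies.
Chebyshev: Pr(|X − μ| ≥ t) ≤ Var(X)/t².
Bound = 201 / 1030.41 = 0.1951.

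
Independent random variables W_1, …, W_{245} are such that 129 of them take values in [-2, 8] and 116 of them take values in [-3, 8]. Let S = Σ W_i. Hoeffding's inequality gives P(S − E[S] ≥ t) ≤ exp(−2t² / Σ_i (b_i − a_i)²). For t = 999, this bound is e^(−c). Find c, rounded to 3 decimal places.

74.102

Σ(b_i − a_i)² = 129·10² + 116·11² = 26936.
c = 2t² / 26936 = 2·999² / 26936 = 74.1016.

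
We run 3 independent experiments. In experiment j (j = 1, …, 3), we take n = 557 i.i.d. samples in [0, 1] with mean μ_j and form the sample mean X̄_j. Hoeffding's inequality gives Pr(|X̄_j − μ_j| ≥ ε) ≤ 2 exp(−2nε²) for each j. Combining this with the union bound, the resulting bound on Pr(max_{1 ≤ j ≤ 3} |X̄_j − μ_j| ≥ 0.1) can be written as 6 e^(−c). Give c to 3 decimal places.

11.140

Union bound over the 3 events: Pr(max_{1 ≤ j ≤ 3} |X̄_j − μ_j| ≥ 0.1) ≤ 3·2·exp(−2nε²) = 6 exp(−2·557·0.1²).
So c = 2·557·0.1² = 11.1400.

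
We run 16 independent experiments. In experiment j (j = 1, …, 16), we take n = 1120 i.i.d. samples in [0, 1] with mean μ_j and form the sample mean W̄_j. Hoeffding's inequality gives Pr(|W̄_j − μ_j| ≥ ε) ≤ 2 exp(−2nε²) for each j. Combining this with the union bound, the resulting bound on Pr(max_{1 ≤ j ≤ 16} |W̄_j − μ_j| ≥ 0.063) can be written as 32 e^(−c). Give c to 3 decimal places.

Union bound over the 16 events: Pr(max_{1 ≤ j ≤ 16} |W̄_j − μ_j| ≥ 0.063) ≤ 16·2·exp(−2nε²) = 32 exp(−2·1120·0.063²).
So c = 2·1120·0.063² = 8.8906.

8.891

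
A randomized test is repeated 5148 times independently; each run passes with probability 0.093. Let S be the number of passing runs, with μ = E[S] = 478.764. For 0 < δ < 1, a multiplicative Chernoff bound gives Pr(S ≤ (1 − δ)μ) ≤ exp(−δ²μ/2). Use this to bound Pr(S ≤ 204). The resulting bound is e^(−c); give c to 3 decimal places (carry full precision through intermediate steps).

78.844

Write 204 = (1 − δ)μ, so δ = 1 − 204/478.764 = 0.5739028…
Then the exponent is δ²μ/2 = (μ − 204)²/(2μ) = 78.843914.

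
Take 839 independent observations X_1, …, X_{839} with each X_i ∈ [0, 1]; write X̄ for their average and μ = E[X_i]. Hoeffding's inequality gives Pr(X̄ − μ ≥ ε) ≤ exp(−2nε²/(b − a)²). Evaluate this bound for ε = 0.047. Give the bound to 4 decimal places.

Exponent: 2nε²/(b − a)² = 2·839·0.047² / 1² = 3.70670.
Bound = exp(−3.70670) = 0.02456.

0.0246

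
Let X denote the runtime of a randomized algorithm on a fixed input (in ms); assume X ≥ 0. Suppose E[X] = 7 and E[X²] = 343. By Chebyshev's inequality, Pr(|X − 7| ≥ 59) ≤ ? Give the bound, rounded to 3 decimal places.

Var(X) = E[X²] − (E[X])² = 343 − 49 = 294.
Chebyshev's inequality: Pr(|X − μ| ≥ t) ≤ Var(X)/t² = 294/3481 = 0.0845.

0.084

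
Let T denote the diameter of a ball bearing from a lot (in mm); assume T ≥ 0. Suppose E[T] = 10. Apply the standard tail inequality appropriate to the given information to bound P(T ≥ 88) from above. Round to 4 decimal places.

0.1136

Only the mean of a non-negative variable is known, so Markov's inequality is the applicable tail bound.
Markov's inequality: for a non-negative random variable, P(T ≥ a) ≤ E[T]/a.
Here E[T] = 10 and a = 88, so the bound is 10/88 = 0.1136.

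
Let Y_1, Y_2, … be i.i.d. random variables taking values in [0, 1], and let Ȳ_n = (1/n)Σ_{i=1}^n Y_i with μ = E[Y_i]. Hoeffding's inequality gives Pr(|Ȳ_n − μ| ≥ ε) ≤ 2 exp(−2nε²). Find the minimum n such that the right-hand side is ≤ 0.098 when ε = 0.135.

Require 2·exp(−2nε²) ≤ 0.098, i.e. 2nε² ≥ ln(2/0.098) = 3.015935.
So n ≥ 3.015935 / (2·0.135²) = 82.742.
The smallest integer n is 83.

83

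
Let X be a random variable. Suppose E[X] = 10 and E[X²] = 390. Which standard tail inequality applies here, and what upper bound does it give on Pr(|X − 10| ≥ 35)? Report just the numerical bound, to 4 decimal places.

0.2367

The first two moments determine the variance, so Chebyshev's inequality is the sharpest standard bound available.
Var(X) = E[X²] − (E[X])² = 390 − 100 = 290.
Chebyshev's inequality: Pr(|X − μ| ≥ t) ≤ Var(X)/t² = 290/1225 = 0.2367.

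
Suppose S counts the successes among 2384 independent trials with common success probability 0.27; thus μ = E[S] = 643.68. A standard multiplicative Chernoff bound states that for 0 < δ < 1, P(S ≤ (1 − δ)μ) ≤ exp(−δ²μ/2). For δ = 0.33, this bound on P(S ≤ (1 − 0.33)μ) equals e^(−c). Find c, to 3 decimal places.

c = δ²μ/2 = 0.33²·643.68/2 = 35.0484.

35.048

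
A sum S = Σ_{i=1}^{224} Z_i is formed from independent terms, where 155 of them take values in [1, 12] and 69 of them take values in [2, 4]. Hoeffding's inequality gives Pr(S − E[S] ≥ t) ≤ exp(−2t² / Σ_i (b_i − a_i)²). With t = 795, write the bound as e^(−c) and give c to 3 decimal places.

Σ(b_i − a_i)² = 155·11² + 69·2² = 19031.
c = 2t² / 19031 = 2·795² / 19031 = 66.4206.

66.421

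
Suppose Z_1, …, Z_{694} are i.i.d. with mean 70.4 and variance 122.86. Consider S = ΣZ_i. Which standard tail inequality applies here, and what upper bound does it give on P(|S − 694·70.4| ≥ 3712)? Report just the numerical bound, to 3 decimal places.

0.006

With mean and variance of each term known, Chebyshev's inequality bounds the deviation of the sum (or sample mean).
Var(S) = n·Var(Z_i) = 694·122.86 = 85264.84.
Chebyshev: P(|S − 694·70.4| ≥ 3712) ≤ Var(S)/3712² = 85264.84/13778944 = 0.0062.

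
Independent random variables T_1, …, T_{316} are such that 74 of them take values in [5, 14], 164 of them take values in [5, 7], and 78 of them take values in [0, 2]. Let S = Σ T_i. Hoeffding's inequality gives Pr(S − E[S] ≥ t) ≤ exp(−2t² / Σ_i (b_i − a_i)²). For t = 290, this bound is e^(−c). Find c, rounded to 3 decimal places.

Σ(b_i − a_i)² = 74·9² + 164·2² + 78·2² = 6962.
c = 2t² / 6962 = 2·290² / 6962 = 24.1597.

24.160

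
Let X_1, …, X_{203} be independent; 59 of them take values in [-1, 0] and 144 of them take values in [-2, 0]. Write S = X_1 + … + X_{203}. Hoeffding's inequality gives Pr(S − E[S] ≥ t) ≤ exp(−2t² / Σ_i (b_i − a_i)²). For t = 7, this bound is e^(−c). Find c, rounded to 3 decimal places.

Σ(b_i − a_i)² = 59·1² + 144·2² = 635.
c = 2t² / 635 = 2·7² / 635 = 0.1543.

0.154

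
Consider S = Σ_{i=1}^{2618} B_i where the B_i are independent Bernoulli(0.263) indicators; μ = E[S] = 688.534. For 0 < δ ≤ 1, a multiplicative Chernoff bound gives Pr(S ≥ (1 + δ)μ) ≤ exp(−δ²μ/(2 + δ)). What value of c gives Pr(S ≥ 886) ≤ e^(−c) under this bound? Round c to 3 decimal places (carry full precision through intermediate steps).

Write 886 = (1 + δ)μ, so δ = 886/688.534 − 1 = 0.2867919…
Then the exponent is δ²μ/(2 + δ) = (886 − μ)² / (μ·(2 + δ)) = 24.764674.

24.765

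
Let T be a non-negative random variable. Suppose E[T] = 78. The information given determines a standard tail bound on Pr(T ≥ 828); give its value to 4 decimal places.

0.0942

Only the mean of a non-negative variable is known, so Markov's inequality is the applicable tail bound.
Markov's inequality: for a non-negative random variable, Pr(T ≥ a) ≤ E[T]/a.
Here E[T] = 78 and a = 828, so the bound is 78/828 = 0.0942.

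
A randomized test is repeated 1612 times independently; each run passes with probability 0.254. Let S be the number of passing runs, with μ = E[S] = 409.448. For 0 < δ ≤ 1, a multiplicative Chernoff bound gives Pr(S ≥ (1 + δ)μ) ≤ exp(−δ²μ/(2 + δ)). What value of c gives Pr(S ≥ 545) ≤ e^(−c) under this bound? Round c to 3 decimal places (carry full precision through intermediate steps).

19.251

Write 545 = (1 + δ)μ, so δ = 545/409.448 − 1 = 0.3310604…
Then the exponent is δ²μ/(2 + δ) = (545 − μ)² / (μ·(2 + δ)) = 19.251279.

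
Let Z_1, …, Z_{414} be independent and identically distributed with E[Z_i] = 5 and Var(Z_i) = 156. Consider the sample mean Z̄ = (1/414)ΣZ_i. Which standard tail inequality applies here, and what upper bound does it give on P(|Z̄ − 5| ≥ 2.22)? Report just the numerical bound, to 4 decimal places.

With mean and variance of each term known, Chebyshev's inequality bounds the deviation of the sum (or sample mean).
Var(Z̄) = Var(Z_i)/n = 156/414 = 0.37681.
Chebyshev: P(|Z̄ − 5| ≥ 2.22) ≤ Var(Z̄)/(2.22)² = 156/(414·2.22²) = 0.0765.

0.0765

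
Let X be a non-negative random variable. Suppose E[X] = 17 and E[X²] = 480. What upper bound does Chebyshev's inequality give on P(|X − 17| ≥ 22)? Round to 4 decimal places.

0.3946

Var(X) = E[X²] − (E[X])² = 480 − 289 = 191.
Chebyshev's inequality: P(|X − μ| ≥ t) ≤ Var(X)/t² = 191/484 = 0.3946.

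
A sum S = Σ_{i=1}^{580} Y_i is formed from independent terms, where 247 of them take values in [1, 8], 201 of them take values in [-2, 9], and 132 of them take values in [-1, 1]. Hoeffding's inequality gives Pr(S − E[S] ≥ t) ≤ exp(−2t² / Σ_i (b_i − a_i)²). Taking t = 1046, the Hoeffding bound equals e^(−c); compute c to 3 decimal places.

59.218

Σ(b_i − a_i)² = 247·7² + 201·11² + 132·2² = 36952.
c = 2t² / 36952 = 2·1046² / 36952 = 59.2182.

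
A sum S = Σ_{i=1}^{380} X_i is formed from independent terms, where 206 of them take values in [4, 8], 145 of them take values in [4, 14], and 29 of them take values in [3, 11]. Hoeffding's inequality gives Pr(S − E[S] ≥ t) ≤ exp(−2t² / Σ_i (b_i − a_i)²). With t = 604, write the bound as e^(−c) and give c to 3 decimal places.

37.128

Σ(b_i − a_i)² = 206·4² + 145·10² + 29·8² = 19652.
c = 2t² / 19652 = 2·604² / 19652 = 37.1276.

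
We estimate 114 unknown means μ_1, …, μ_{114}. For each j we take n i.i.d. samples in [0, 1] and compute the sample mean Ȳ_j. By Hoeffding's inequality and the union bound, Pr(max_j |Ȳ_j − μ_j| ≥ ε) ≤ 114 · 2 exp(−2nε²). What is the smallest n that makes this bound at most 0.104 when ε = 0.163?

145

Need 2·114·exp(−2nε²) ≤ 0.104, i.e. exp(−2nε²) ≤ 0.104/228.
So 2nε² ≥ ln(228/0.104) = 7.692710.
Hence n ≥ 7.692710/(2·0.163²) = 144.769.
The smallest integer n is 145.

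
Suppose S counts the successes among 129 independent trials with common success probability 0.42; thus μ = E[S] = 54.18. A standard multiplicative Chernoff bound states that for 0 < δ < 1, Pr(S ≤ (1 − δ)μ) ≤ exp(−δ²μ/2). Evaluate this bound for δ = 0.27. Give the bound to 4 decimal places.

Exponent = δ²μ/2 = 0.27²·54.18/2 = 1.9749.
Bound = exp(−1.9749) = 0.13878.

0.1388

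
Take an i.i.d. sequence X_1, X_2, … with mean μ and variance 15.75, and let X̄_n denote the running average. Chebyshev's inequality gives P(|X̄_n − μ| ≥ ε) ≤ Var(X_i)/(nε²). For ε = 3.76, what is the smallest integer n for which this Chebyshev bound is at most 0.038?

30

Require 15.75/(n·3.76²) ≤ 0.038, i.e. n ≥ 15.75/(0.038·3.76²) = 29.317.
The smallest integer n is 30.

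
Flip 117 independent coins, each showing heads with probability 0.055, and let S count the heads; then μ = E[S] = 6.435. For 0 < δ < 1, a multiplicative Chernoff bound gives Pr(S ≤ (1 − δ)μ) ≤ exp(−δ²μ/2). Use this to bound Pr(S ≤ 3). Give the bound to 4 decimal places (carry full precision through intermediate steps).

0.3998

Write 3 = (1 − δ)μ, so δ = 1 − 3/6.435 = 0.5337995…
Then the exponent is δ²μ/2 = (μ − 3)²/(2μ) = 0.916801.
Bound = exp(−0.916801) = 0.39980.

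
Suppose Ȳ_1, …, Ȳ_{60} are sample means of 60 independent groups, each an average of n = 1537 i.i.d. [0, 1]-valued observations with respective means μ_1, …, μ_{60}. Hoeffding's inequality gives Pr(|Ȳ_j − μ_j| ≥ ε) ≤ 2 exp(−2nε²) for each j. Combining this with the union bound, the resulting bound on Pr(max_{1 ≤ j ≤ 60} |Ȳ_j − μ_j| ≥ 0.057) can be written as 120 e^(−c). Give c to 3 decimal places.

Union bound over the 60 events: Pr(max_{1 ≤ j ≤ 60} |Ȳ_j − μ_j| ≥ 0.057) ≤ 60·2·exp(−2nε²) = 120 exp(−2·1537·0.057²).
So c = 2·1537·0.057² = 9.9874.

9.987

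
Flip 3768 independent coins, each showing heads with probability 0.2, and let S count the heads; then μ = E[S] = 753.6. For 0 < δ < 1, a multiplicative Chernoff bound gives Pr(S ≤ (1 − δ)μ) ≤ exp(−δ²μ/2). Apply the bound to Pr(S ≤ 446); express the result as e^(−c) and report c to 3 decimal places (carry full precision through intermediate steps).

Write 446 = (1 − δ)μ, so δ = 1 − 446/753.6 = 0.4081741…
Then the exponent is δ²μ/2 = (μ − 446)²/(2μ) = 62.777176.

62.777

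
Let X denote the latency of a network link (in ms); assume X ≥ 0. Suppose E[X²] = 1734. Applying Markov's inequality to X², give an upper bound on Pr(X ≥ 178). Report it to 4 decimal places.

0.0547

Since X ≥ 0, the event {X ≥ 178} is the same as {X² ≥ 31684}.
Markov's inequality applied to X² gives Pr(X² ≥ 31684) ≤ E[X²]/31684 = 1734/31684 = 0.0547.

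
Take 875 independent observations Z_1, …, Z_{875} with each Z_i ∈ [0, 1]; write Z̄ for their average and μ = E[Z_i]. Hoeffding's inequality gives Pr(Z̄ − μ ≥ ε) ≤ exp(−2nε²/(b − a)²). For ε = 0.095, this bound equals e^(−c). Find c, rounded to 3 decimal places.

c = 2nε²/(b − a)² = 2·875·0.095² / 1² = 15.7937.

15.794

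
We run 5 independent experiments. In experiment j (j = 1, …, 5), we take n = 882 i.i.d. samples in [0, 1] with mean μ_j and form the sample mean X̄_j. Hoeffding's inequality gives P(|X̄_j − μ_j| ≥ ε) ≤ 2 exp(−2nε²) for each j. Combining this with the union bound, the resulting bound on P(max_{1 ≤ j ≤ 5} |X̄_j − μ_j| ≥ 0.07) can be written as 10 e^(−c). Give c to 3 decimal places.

Union bound over the 5 events: P(max_{1 ≤ j ≤ 5} |X̄_j − μ_j| ≥ 0.07) ≤ 5·2·exp(−2nε²) = 10 exp(−2·882·0.07²).
So c = 2·882·0.07² = 8.6436.

8.644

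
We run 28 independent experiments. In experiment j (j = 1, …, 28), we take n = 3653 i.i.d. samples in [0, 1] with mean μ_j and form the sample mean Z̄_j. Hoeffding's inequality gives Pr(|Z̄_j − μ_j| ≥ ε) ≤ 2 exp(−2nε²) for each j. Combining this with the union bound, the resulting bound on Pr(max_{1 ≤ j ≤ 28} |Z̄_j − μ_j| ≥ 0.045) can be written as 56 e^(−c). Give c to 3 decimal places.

Union bound over the 28 events: Pr(max_{1 ≤ j ≤ 28} |Z̄_j − μ_j| ≥ 0.045) ≤ 28·2·exp(−2nε²) = 56 exp(−2·3653·0.045²).
So c = 2·3653·0.045² = 14.7947.

14.795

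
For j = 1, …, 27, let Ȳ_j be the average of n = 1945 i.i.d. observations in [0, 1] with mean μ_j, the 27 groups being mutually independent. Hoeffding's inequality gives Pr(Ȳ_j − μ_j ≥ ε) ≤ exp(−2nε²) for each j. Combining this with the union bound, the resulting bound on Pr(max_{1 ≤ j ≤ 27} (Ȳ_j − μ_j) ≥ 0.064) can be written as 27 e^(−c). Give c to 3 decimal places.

Union bound over the 27 events: Pr(max_{1 ≤ j ≤ 27} (Ȳ_j − μ_j) ≥ 0.064) ≤ 27·exp(−2nε²) = 27 exp(−2·1945·0.064²).
So c = 2·1945·0.064² = 15.9334.

15.933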